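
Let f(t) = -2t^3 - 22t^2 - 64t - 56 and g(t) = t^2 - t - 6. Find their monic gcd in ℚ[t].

By polynomial division,
  -2t^3 - 22t^2 - 64t - 56 = (-2t - 24)(t^2 - t - 6) + (-100t - 200)
  t^2 - t - 6 = (-(1/100)t + 3/100)(-100t - 200) + (0)
Last nonzero remainder: -100t - 200. Dividing through by -100 gives the monic gcd t + 2.

t + 2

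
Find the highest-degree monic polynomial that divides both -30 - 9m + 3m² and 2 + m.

By polynomial division,
  3m² - 9m - 30 = (3m - 15)(m + 2) + (0)
The last nonzero remainder m + 2 is already monic.

2 + m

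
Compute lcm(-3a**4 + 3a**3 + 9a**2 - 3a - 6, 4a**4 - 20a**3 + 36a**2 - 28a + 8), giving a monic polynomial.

a**6 - 3a**5 + 6a**3 - 3a**2 - 3a + 2

Repeated division with remainder:
  -3a**4 + 3a**3 + 9a**2 - 3a - 6 = (-3/4)(4a**4 - 20a**3 + 36a**2 - 28a + 8) + (-12a**3 + 36a**2 - 24a)
  4a**4 - 20a**3 + 36a**2 - 28a + 8 = (-(1/3)a + 2/3)(-12a**3 + 36a**2 - 24a) + (4a**2 - 12a + 8)
  -12a**3 + 36a**2 - 24a = (-3a)(4a**2 - 12a + 8) + (0)
Last nonzero remainder: 4a**2 - 12a + 8. Dividing through by 4 gives the monic gcd a**2 - 3a + 2.
Then lcm(f, g) = f·g / gcd(f, g); expanding and making the result monic gives the answer.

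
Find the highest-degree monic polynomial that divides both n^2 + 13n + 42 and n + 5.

1

Repeated division with remainder:
  n^2 + 13n + 42 = (n + 8)(n + 5) + (2)
  n + 5 = ((1/2)n + 5/2)(2) + (0)
The last nonzero remainder is the constant 2, so the polynomials are coprime and gcd = 1.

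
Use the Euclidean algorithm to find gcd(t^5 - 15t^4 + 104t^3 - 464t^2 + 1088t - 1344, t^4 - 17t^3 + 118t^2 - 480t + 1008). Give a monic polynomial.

By polynomial division,
  t^5 - 15t^4 + 104t^3 - 464t^2 + 1088t - 1344 = (t + 2)(t^4 - 17t^3 + 118t^2 - 480t + 1008) + (20t^3 - 220t^2 + 1040t - 3360)
  t^4 - 17t^3 + 118t^2 - 480t + 1008 = ((1/20)t - 3/10)(20t^3 - 220t^2 + 1040t - 3360) + (0)
Last nonzero remainder: 20t^3 - 220t^2 + 1040t - 3360. Dividing through by 20 gives the monic gcd t^3 - 11t^2 + 52t - 168.

t^3 - 11t^2 + 52t - 168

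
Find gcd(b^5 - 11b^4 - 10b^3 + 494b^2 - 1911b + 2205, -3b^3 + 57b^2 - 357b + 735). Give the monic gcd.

b^2 - 12b + 35

By polynomial division,
  b^5 - 11b^4 - 10b^3 + 494b^2 - 1911b + 2205 = (-(1/3)b^2 - (8/3)b - 23/3)(-3b^3 + 57b^2 - 357b + 735) + (224b^2 - 2688b + 7840)
  -3b^3 + 57b^2 - 357b + 735 = (-(3/224)b + 3/32)(224b^2 - 2688b + 7840) + (0)
Last nonzero remainder: 224b^2 - 2688b + 7840. Dividing through by 224 gives the monic gcd b^2 - 12b + 35.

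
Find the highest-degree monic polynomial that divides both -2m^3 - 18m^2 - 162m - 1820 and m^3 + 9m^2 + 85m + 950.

m + 10

Repeated division with remainder:
  -2m^3 - 18m^2 - 162m - 1820 = (-2)(m^3 + 9m^2 + 85m + 950) + (8m + 80)
  m^3 + 9m^2 + 85m + 950 = ((1/8)m^2 - (1/8)m + 95/8)(8m + 80) + (0)
Last nonzero remainder: 8m + 80. Dividing through by 8 gives the monic gcd m + 10.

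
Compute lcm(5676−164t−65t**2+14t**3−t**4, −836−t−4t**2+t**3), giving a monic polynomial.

Apply the Euclidean algorithm:
  −t**4+14t**3−65t**2−164t+5676 = (−t+10)(t**3−4t**2−t−836) + (−26t**2−990t+14036)
  t**3−4t**2−t−836 = (−(1/26)t+547/338)(−26t**2−990t+14036) + ((361830/169)t−3980130/169)
  −26t**2−990t+14036 = (−(2197/180915)t−107822/180915)((361830/169)t−3980130/169) + (0)
Last nonzero remainder: (361830/169)t−3980130/169. Dividing through by 361830/169 gives the monic gcd t−11.
Then lcm(f, g) = f·g / gcd(f, g); expanding and making the result monic gives the answer.

−431376−27268t+412t**2−445t**3+43t**4−7t**5+t**6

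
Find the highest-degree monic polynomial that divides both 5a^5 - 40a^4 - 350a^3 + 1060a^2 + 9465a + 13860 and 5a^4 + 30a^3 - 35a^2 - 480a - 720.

Euclidean algorithm in ℚ[a]:
  5a^5 - 40a^4 - 350a^3 + 1060a^2 + 9465a + 13860 = (a - 14)(5a^4 + 30a^3 - 35a^2 - 480a - 720) + (105a^3 + 1050a^2 + 3465a + 3780)
  5a^4 + 30a^3 - 35a^2 - 480a - 720 = ((1/21)a - 4/21)(105a^3 + 1050a^2 + 3465a + 3780) + (0)
Last nonzero remainder: 105a^3 + 1050a^2 + 3465a + 3780. Dividing through by 105 gives the monic gcd a^3 + 10a^2 + 33a + 36.

a^3 + 10a^2 + 33a + 36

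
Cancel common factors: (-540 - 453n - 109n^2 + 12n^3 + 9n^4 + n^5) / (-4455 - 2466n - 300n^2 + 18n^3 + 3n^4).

Euclidean algorithm in ℚ[n]:
  n^5 + 9n^4 + 12n^3 - 109n^2 - 453n - 540 = ((1/3)n + 1)(3n^4 + 18n^3 - 300n^2 - 2466n - 4455) + (94n^3 + 1013n^2 + 3498n + 3915)
  3n^4 + 18n^3 - 300n^2 - 2466n - 4455 = ((3/94)n - 1347/8836)(94n^3 + 1013n^2 + 3498n + 3915) + (-(2272725/8836)n^2 - (4545450/2209)n - 34090875/8836)
  94n^3 + 1013n^2 + 3498n + 3915 = (-(830584/2272725)n - 256244/252525)(-(2272725/8836)n^2 - (4545450/2209)n - 34090875/8836) + (0)
Last nonzero remainder: -(2272725/8836)n^2 - (4545450/2209)n - 34090875/8836. Dividing through by -2272725/8836 gives the monic gcd n^2 + 8n + 15.
Cancel n^2 + 8n + 15 from numerator and denominator to get the reduced form.

(-36 - 11n + n^2 + n^3)/(-297 - 6n + 3n^2)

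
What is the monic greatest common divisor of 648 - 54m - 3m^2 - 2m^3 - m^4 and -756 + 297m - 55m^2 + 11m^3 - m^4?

-108 + 27m - 4m^2 + m^3

Repeated division with remainder:
  -m^4 - 2m^3 - 3m^2 - 54m + 648 = (-m^4 + 11m^3 - 55m^2 + 297m - 756) + (-13m^3 + 52m^2 - 351m + 1404)
  -m^4 + 11m^3 - 55m^2 + 297m - 756 = ((1/13)m - 7/13)(-13m^3 + 52m^2 - 351m + 1404) + (0)
Last nonzero remainder: -13m^3 + 52m^2 - 351m + 1404. Dividing through by -13 gives the monic gcd m^3 - 4m^2 + 27m - 108.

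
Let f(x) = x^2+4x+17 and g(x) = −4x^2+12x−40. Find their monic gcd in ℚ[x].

1

Apply the Euclidean algorithm:
  x^2+4x+17 = (−1/4)(−4x^2+12x−40) + (7x+7)
  −4x^2+12x−40 = (−(4/7)x+16/7)(7x+7) + (−56)
  7x+7 = (−(1/8)x−1/8)(−56) + (0)
The last nonzero remainder is the constant −56, so the polynomials are coprime and gcd = 1.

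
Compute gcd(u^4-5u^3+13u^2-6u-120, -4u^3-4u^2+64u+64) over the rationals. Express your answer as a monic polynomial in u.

u-4

Euclidean algorithm in ℚ[u]:
  u^4-5u^3+13u^2-6u-120 = (-(1/4)u+3/2)(-4u^3-4u^2+64u+64) + (35u^2-86u-216)
  -4u^3-4u^2+64u+64 = (-(4/35)u-484/1225)(35u^2-86u-216) + ((6536/1225)u-26144/1225)
  35u^2-86u-216 = ((42875/6536)u+33075/3268)((6536/1225)u-26144/1225) + (0)
Last nonzero remainder: (6536/1225)u-26144/1225. Dividing through by 6536/1225 gives the monic gcd u-4.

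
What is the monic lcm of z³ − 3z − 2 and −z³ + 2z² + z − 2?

z⁴ − z³ − 3z² + z + 2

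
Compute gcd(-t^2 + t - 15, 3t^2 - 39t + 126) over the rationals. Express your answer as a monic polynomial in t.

Euclidean algorithm in ℚ[t]:
  -t^2 + t - 15 = (-1/3)(3t^2 - 39t + 126) + (-12t + 27)
  3t^2 - 39t + 126 = (-(1/4)t + 43/16)(-12t + 27) + (855/16)
  -12t + 27 = (-(64/285)t + 48/95)(855/16) + (0)
The last nonzero remainder is the constant 855/16, so the polynomials are coprime and gcd = 1.

1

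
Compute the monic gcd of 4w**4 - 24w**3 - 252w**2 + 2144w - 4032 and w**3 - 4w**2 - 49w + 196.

w**2 - 11w + 28

Apply the Euclidean algorithm:
  4w**4 - 24w**3 - 252w**2 + 2144w - 4032 = (4w - 8)(w**3 - 4w**2 - 49w + 196) + (-88w**2 + 968w - 2464)
  w**3 - 4w**2 - 49w + 196 = (-(1/88)w - 7/88)(-88w**2 + 968w - 2464) + (0)
Last nonzero remainder: -88w**2 + 968w - 2464. Dividing through by -88 gives the monic gcd w**2 - 11w + 28.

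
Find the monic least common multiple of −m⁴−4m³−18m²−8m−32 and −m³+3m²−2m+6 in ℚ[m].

m⁵+m⁴+6m³−46m²+8m−96

Euclidean algorithm in ℚ[m]:
  −m⁴−4m³−18m²−8m−32 = (m+7)(−m³+3m²−2m+6) + (−37m²−74)
  −m³+3m²−2m+6 = ((1/37)m−3/37)(−37m²−74) + (0)
Last nonzero remainder: −37m²−74. Dividing through by −37 gives the monic gcd m²+2.
Then lcm(f, g) = f·g / gcd(f, g); expanding and making the result monic gives the answer.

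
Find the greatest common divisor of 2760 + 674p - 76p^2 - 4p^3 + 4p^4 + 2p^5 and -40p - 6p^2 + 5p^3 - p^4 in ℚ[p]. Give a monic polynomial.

20 - 7p + p^2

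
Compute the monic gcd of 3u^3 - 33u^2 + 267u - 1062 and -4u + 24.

u - 6

Apply the Euclidean algorithm:
  3u^3 - 33u^2 + 267u - 1062 = (-(3/4)u^2 + (15/4)u - 177/4)(-4u + 24) + (0)
Last nonzero remainder: -4u + 24. Dividing through by -4 gives the monic gcd u - 6.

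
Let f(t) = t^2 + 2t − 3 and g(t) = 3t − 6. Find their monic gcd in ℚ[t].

1

Euclidean algorithm in ℚ[t]:
  t^2 + 2t − 3 = ((1/3)t + 4/3)(3t − 6) + (5)
  3t − 6 = ((3/5)t − 6/5)(5) + (0)
The last nonzero remainder is the constant 5, so the polynomials are coprime and gcd = 1.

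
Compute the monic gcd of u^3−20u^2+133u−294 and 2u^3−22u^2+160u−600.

Repeated division with remainder:
  u^3−20u^2+133u−294 = (1/2)(2u^3−22u^2+160u−600) + (−9u^2+53u+6)
  2u^3−22u^2+160u−600 = (−(2/9)u+92/81)(−9u^2+53u+6) + ((8192/81)u−16384/27)
  −9u^2+53u+6 = (−(729/8192)u−81/8192)((8192/81)u−16384/27) + (0)
Last nonzero remainder: (8192/81)u−16384/27. Dividing through by 8192/81 gives the monic gcd u−6.

u−6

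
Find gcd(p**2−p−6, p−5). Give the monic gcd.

1

By polynomial division,
  p**2−p−6 = (p+4)(p−5) + (14)
  p−5 = ((1/14)p−5/14)(14) + (0)
The last nonzero remainder is the constant 14, so the polynomials are coprime and gcd = 1.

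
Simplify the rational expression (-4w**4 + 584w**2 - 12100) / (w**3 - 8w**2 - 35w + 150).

By polynomial division,
  -4w**4 + 584w**2 - 12100 = (-4w - 32)(w**3 - 8w**2 - 35w + 150) + (188w**2 - 520w - 7300)
  w**3 - 8w**2 - 35w + 150 = ((1/188)w - 123/4418)(188w**2 - 520w - 7300) + (-(23520/2209)w - 117600/2209)
  188w**2 - 520w - 7300 = (-(103823/5880)w + 161257/1176)(-(23520/2209)w - 117600/2209) + (0)
Last nonzero remainder: -(23520/2209)w - 117600/2209. Dividing through by -23520/2209 gives the monic gcd w + 5.
Cancel w + 5 from numerator and denominator to get the reduced form.

(-4w**3 + 20w**2 + 484w - 2420)/(w**2 - 13w + 30)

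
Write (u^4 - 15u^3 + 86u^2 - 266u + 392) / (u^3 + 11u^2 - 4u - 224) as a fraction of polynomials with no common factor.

(u^3 - 11u^2 + 42u - 98)/(u^2 + 15u + 56)

Repeated division with remainder:
  u^4 - 15u^3 + 86u^2 - 266u + 392 = (u - 26)(u^3 + 11u^2 - 4u - 224) + (376u^2 - 146u - 5432)
  u^3 + 11u^2 - 4u - 224 = ((1/376)u + 2141/70688)(376u^2 - 146u - 5432) + ((525525/35344)u - 525525/8836)
  376u^2 - 146u - 5432 = ((13289344/525525)u + 6856736/75075)((525525/35344)u - 525525/8836) + (0)
Last nonzero remainder: (525525/35344)u - 525525/8836. Dividing through by 525525/35344 gives the monic gcd u - 4.
Cancel u - 4 from numerator and denominator to get the reduced form.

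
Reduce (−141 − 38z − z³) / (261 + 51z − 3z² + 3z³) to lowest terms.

(−47 + 3z − z²)/(87 − 12z + 3z²)

Euclidean algorithm in ℚ[z]:
  −z³ − 38z − 141 = (−1/3)(3z³ − 3z² + 51z + 261) + (−z² − 21z − 54)
  3z³ − 3z² + 51z + 261 = (−3z + 66)(−z² − 21z − 54) + (1275z + 3825)
  −z² − 21z − 54 = (−(1/1275)z − 6/425)(1275z + 3825) + (0)
Last nonzero remainder: 1275z + 3825. Dividing through by 1275 gives the monic gcd z + 3.
Cancel z + 3 from numerator and denominator to get the reduced form.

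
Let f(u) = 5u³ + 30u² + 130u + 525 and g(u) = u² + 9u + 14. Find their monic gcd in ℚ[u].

1

Euclidean algorithm in ℚ[u]:
  5u³ + 30u² + 130u + 525 = (5u - 15)(u² + 9u + 14) + (195u + 735)
  u² + 9u + 14 = ((1/195)u + 68/2535)(195u + 735) + (-966/169)
  195u + 735 = (-(10985/322)u - 5915/46)(-966/169) + (0)
The last nonzero remainder is the constant -966/169, so the polynomials are coprime and gcd = 1.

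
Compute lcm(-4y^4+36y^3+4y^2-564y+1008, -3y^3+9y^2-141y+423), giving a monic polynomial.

y^6-9y^5+46y^4-282y^3-299y^2+6627y-11844

Apply the Euclidean algorithm:
  -4y^4+36y^3+4y^2-564y+1008 = ((4/3)y-8)(-3y^3+9y^2-141y+423) + (264y^2-2256y+4392)
  -3y^3+9y^2-141y+423 = (-(1/88)y-61/968)(264y^2-2256y+4392) + (-(28224/121)y+84672/121)
  264y^2-2256y+4392 = (-(1331/1176)y+7381/1176)(-(28224/121)y+84672/121) + (0)
Last nonzero remainder: -(28224/121)y+84672/121. Dividing through by -28224/121 gives the monic gcd y-3.
Then lcm(f, g) = f·g / gcd(f, g); expanding and making the result monic gives the answer.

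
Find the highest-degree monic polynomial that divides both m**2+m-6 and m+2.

1

Euclidean algorithm in ℚ[m]:
  m**2+m-6 = (m-1)(m+2) + (-4)
  m+2 = (-(1/4)m-1/2)(-4) + (0)
The last nonzero remainder is the constant -4, so the polynomials are coprime and gcd = 1.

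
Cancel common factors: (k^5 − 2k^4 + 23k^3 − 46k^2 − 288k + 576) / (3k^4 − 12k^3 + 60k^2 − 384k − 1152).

Euclidean algorithm in ℚ[k]:
  k^5 − 2k^4 + 23k^3 − 46k^2 − 288k + 576 = ((1/3)k + 2/3)(3k^4 − 12k^3 + 60k^2 − 384k − 1152) + (11k^3 + 42k^2 + 352k + 1344)
  3k^4 − 12k^3 + 60k^2 − 384k − 1152 = ((3/11)k − 258/121)(11k^3 + 42k^2 + 352k + 1344) + ((6480/121)k^2 + 207360/121)
  11k^3 + 42k^2 + 352k + 1344 = ((1331/6480)k + 847/1080)((6480/121)k^2 + 207360/121) + (0)
Last nonzero remainder: (6480/121)k^2 + 207360/121. Dividing through by 6480/121 gives the monic gcd k^2 + 32.
Cancel k^2 + 32 from numerator and denominator to get the reduced form.

(k^3 − 2k^2 − 9k + 18)/(3k^2 − 12k − 36)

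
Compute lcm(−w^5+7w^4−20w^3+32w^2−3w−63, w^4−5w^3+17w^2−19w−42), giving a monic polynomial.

By polynomial division,
  −w^5+7w^4−20w^3+32w^2−3w−63 = (−w+2)(w^4−5w^3+17w^2−19w−42) + (7w^3−21w^2−7w+21)
  w^4−5w^3+17w^2−19w−42 = ((1/7)w−2/7)(7w^3−21w^2−7w+21) + (12w^2−24w−36)
  7w^3−21w^2−7w+21 = ((7/12)w−7/12)(12w^2−24w−36) + (0)
Last nonzero remainder: 12w^2−24w−36. Dividing through by 12 gives the monic gcd w^2−2w−3.
Then lcm(f, g) = f·g / gcd(f, g); expanding and making the result monic gives the answer.

w^7−10w^6+55w^5−190w^4+379w^3−394w^2−147w+882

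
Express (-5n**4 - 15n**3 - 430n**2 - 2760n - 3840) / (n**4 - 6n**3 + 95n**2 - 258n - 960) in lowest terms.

(-5n - 20)/(n - 5)

Repeated division with remainder:
  -5n**4 - 15n**3 - 430n**2 - 2760n - 3840 = (-5)(n**4 - 6n**3 + 95n**2 - 258n - 960) + (-45n**3 + 45n**2 - 4050n - 8640)
  n**4 - 6n**3 + 95n**2 - 258n - 960 = (-(1/45)n + 1/9)(-45n**3 + 45n**2 - 4050n - 8640) + (0)
Last nonzero remainder: -45n**3 + 45n**2 - 4050n - 8640. Dividing through by -45 gives the monic gcd n**3 - n**2 + 90n + 192.
Cancel n**3 - n**2 + 90n + 192 from numerator and denominator to get the reduced form.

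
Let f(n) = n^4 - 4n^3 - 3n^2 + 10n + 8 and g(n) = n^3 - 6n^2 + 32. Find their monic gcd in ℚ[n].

n - 4

Euclidean algorithm in ℚ[n]:
  n^4 - 4n^3 - 3n^2 + 10n + 8 = (n + 2)(n^3 - 6n^2 + 32) + (9n^2 - 22n - 56)
  n^3 - 6n^2 + 32 = ((1/9)n - 32/81)(9n^2 - 22n - 56) + (-(200/81)n + 800/81)
  9n^2 - 22n - 56 = (-(729/200)n - 567/100)(-(200/81)n + 800/81) + (0)
Last nonzero remainder: -(200/81)n + 800/81. Dividing through by -200/81 gives the monic gcd n - 4.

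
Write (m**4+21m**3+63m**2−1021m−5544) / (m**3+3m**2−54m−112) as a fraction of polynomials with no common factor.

(m**2+20m+99)/(m+2)

By polynomial division,
  m**4+21m**3+63m**2−1021m−5544 = (m+18)(m**3+3m**2−54m−112) + (63m**2+63m−3528)
  m**3+3m**2−54m−112 = ((1/63)m+2/63)(63m**2+63m−3528) + (0)
Last nonzero remainder: 63m**2+63m−3528. Dividing through by 63 gives the monic gcd m**2+m−56.
Cancel m**2+m−56 from numerator and denominator to get the reduced form.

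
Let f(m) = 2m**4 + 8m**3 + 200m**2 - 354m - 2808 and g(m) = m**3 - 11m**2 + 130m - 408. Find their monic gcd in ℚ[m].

Repeated division with remainder:
  2m**4 + 8m**3 + 200m**2 - 354m - 2808 = (2m + 30)(m**3 - 11m**2 + 130m - 408) + (270m**2 - 3438m + 9432)
  m**3 - 11m**2 + 130m - 408 = ((1/270)m + 13/2025)(270m**2 - 3438m + 9432) + ((26356/225)m - 105424/225)
  270m**2 - 3438m + 9432 = ((30375/13178)m - 265275/13178)((26356/225)m - 105424/225) + (0)
Last nonzero remainder: (26356/225)m - 105424/225. Dividing through by 26356/225 gives the monic gcd m - 4.

m - 4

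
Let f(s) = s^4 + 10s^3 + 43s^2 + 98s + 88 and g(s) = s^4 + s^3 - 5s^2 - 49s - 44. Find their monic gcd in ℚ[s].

s^2 + 4s + 11

Repeated division with remainder:
  s^4 + 10s^3 + 43s^2 + 98s + 88 = (s^4 + s^3 - 5s^2 - 49s - 44) + (9s^3 + 48s^2 + 147s + 132)
  s^4 + s^3 - 5s^2 - 49s - 44 = ((1/9)s - 13/27)(9s^3 + 48s^2 + 147s + 132) + ((16/9)s^2 + (64/9)s + 176/9)
  9s^3 + 48s^2 + 147s + 132 = ((81/16)s + 27/4)((16/9)s^2 + (64/9)s + 176/9) + (0)
Last nonzero remainder: (16/9)s^2 + (64/9)s + 176/9. Dividing through by 16/9 gives the monic gcd s^2 + 4s + 11.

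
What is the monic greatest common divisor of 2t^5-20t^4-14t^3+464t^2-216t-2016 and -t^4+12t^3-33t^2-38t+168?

t^3-8t^2+t+42

Apply the Euclidean algorithm:
  2t^5-20t^4-14t^3+464t^2-216t-2016 = (-2t-4)(-t^4+12t^3-33t^2-38t+168) + (-32t^3+256t^2-32t-1344)
  -t^4+12t^3-33t^2-38t+168 = ((1/32)t-1/8)(-32t^3+256t^2-32t-1344) + (0)
Last nonzero remainder: -32t^3+256t^2-32t-1344. Dividing through by -32 gives the monic gcd t^3-8t^2+t+42.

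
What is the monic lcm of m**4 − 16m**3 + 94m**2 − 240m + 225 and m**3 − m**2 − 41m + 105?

m**5 − 9m**4 − 18m**3 + 418m**2 − 1455m + 1575

Euclidean algorithm in ℚ[m]:
  m**4 − 16m**3 + 94m**2 − 240m + 225 = (m − 15)(m**3 − m**2 − 41m + 105) + (120m**2 − 960m + 1800)
  m**3 − m**2 − 41m + 105 = ((1/120)m + 7/120)(120m**2 − 960m + 1800) + (0)
Last nonzero remainder: 120m**2 − 960m + 1800. Dividing through by 120 gives the monic gcd m**2 − 8m + 15.
Then lcm(f, g) = f·g / gcd(f, g); expanding and making the result monic gives the answer.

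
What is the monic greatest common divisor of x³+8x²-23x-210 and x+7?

x+7

By polynomial division,
  x³+8x²-23x-210 = (x²+x-30)(x+7) + (0)
The last nonzero remainder x+7 is already monic.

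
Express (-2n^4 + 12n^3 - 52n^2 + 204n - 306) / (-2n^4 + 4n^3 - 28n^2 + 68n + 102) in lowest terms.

By polynomial division,
  -2n^4 + 12n^3 - 52n^2 + 204n - 306 = (-2n^4 + 4n^3 - 28n^2 + 68n + 102) + (8n^3 - 24n^2 + 136n - 408)
  -2n^4 + 4n^3 - 28n^2 + 68n + 102 = (-(1/4)n - 1/4)(8n^3 - 24n^2 + 136n - 408) + (0)
Last nonzero remainder: 8n^3 - 24n^2 + 136n - 408. Dividing through by 8 gives the monic gcd n^3 - 3n^2 + 17n - 51.
Cancel n^3 - 3n^2 + 17n - 51 from numerator and denominator to get the reduced form.

(n - 3)/(n + 1)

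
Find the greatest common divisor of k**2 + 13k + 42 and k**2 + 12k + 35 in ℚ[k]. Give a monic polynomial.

Repeated division with remainder:
  k**2 + 13k + 42 = (k**2 + 12k + 35) + (k + 7)
  k**2 + 12k + 35 = (k + 5)(k + 7) + (0)
The last nonzero remainder k + 7 is already monic.

k + 7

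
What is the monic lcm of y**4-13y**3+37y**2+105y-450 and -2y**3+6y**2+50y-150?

Euclidean algorithm in ℚ[y]:
  y**4-13y**3+37y**2+105y-450 = (-(1/2)y+5)(-2y**3+6y**2+50y-150) + (32y**2-220y+300)
  -2y**3+6y**2+50y-150 = (-(1/16)y-31/128)(32y**2-220y+300) + ((495/32)y-2475/32)
  32y**2-220y+300 = ((1024/495)y-128/33)((495/32)y-2475/32) + (0)
Last nonzero remainder: (495/32)y-2475/32. Dividing through by 495/32 gives the monic gcd y-5.
Then lcm(f, g) = f·g / gcd(f, g); expanding and making the result monic gives the answer.

y**6-11y**5-4y**4+374y**3-795y**2-2475y+6750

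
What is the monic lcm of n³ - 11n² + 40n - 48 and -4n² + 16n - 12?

n⁴ - 12n³ + 51n² - 88n + 48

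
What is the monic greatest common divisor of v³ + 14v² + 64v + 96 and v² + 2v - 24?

v + 6

Apply the Euclidean algorithm:
  v³ + 14v² + 64v + 96 = (v + 12)(v² + 2v - 24) + (64v + 384)
  v² + 2v - 24 = ((1/64)v - 1/16)(64v + 384) + (0)
Last nonzero remainder: 64v + 384. Dividing through by 64 gives the monic gcd v + 6.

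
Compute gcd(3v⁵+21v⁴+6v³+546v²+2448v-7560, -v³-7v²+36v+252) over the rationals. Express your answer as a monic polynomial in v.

v²+13v+42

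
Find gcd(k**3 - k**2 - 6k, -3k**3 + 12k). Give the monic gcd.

k**2 + 2k

Euclidean algorithm in ℚ[k]:
  k**3 - k**2 - 6k = (-1/3)(-3k**3 + 12k) + (-k**2 - 2k)
  -3k**3 + 12k = (3k - 6)(-k**2 - 2k) + (0)
Last nonzero remainder: -k**2 - 2k. Dividing through by -1 gives the monic gcd k**2 + 2k.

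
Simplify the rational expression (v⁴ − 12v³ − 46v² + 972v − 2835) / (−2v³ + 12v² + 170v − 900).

(−v² + 16v − 63)/(2v − 20)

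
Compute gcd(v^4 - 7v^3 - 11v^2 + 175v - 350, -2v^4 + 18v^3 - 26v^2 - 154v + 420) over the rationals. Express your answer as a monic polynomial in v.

Euclidean algorithm in ℚ[v]:
  v^4 - 7v^3 - 11v^2 + 175v - 350 = (-1/2)(-2v^4 + 18v^3 - 26v^2 - 154v + 420) + (2v^3 - 24v^2 + 98v - 140)
  -2v^4 + 18v^3 - 26v^2 - 154v + 420 = (-v - 3)(2v^3 - 24v^2 + 98v - 140) + (0)
Last nonzero remainder: 2v^3 - 24v^2 + 98v - 140. Dividing through by 2 gives the monic gcd v^3 - 12v^2 + 49v - 70.

v^3 - 12v^2 + 49v - 70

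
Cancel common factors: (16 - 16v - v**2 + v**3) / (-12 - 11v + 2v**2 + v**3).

(4 - 5v + v**2)/(-3 - 2v + v**2)

By polynomial division,
  v**3 - v**2 - 16v + 16 = (v**3 + 2v**2 - 11v - 12) + (-3v**2 - 5v + 28)
  v**3 + 2v**2 - 11v - 12 = (-(1/3)v - 1/9)(-3v**2 - 5v + 28) + (-(20/9)v - 80/9)
  -3v**2 - 5v + 28 = ((27/20)v - 63/20)(-(20/9)v - 80/9) + (0)
Last nonzero remainder: -(20/9)v - 80/9. Dividing through by -20/9 gives the monic gcd v + 4.
Cancel v + 4 from numerator and denominator to get the reduced form.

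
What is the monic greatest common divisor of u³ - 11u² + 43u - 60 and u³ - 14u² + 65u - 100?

u - 4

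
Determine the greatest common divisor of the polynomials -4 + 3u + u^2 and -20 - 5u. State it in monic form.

4 + u

Euclidean algorithm in ℚ[u]:
  u^2 + 3u - 4 = (-(1/5)u + 1/5)(-5u - 20) + (0)
Last nonzero remainder: -5u - 20. Dividing through by -5 gives the monic gcd u + 4.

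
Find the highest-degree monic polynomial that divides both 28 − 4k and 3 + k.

1

By polynomial division,
  −4k + 28 = (−4)(k + 3) + (40)
  k + 3 = ((1/40)k + 3/40)(40) + (0)
The last nonzero remainder is the constant 40, so the polynomials are coprime and gcd = 1.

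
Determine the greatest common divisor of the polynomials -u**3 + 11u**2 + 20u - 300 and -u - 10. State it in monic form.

Apply the Euclidean algorithm:
  -u**3 + 11u**2 + 20u - 300 = (u**2 - 21u + 190)(-u - 10) + (1600)
  -u - 10 = (-(1/1600)u - 1/160)(1600) + (0)
The last nonzero remainder is the constant 1600, so the polynomials are coprime and gcd = 1.

1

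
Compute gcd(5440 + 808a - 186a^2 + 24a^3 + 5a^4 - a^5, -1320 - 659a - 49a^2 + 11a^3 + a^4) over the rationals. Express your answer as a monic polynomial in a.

-40 - 3a + a^2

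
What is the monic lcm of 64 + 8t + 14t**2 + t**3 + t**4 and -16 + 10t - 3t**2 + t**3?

-128 + 48t - 20t**2 + 12t**3 - t**4 + t**5

Euclidean algorithm in ℚ[t]:
  t**4 + t**3 + 14t**2 + 8t + 64 = (t + 4)(t**3 - 3t**2 + 10t - 16) + (16t**2 - 16t + 128)
  t**3 - 3t**2 + 10t - 16 = ((1/16)t - 1/8)(16t**2 - 16t + 128) + (0)
Last nonzero remainder: 16t**2 - 16t + 128. Dividing through by 16 gives the monic gcd t**2 - t + 8.
Then lcm(f, g) = f·g / gcd(f, g); expanding and making the result monic gives the answer.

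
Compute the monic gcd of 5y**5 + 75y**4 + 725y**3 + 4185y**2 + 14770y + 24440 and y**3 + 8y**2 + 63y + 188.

Euclidean algorithm in ℚ[y]:
  5y**5 + 75y**4 + 725y**3 + 4185y**2 + 14770y + 24440 = (5y**2 + 35y + 130)(y**3 + 8y**2 + 63y + 188) + (0)
The last nonzero remainder y**3 + 8y**2 + 63y + 188 is already monic.

y**3 + 8y**2 + 63y + 188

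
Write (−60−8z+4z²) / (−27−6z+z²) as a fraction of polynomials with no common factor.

(−20+4z)/(−9+z)

By polynomial division,
  4z²−8z−60 = (4)(z²−6z−27) + (16z+48)
  z²−6z−27 = ((1/16)z−9/16)(16z+48) + (0)
Last nonzero remainder: 16z+48. Dividing through by 16 gives the monic gcd z+3.
Cancel z+3 from numerator and denominator to get the reduced form.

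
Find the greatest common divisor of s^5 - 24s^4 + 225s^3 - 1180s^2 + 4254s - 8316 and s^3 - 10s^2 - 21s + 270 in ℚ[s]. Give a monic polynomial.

Euclidean algorithm in ℚ[s]:
  s^5 - 24s^4 + 225s^3 - 1180s^2 + 4254s - 8316 = (s^2 - 14s + 106)(s^3 - 10s^2 - 21s + 270) + (-684s^2 + 10260s - 36936)
  s^3 - 10s^2 - 21s + 270 = (-(1/684)s - 5/684)(-684s^2 + 10260s - 36936) + (0)
Last nonzero remainder: -684s^2 + 10260s - 36936. Dividing through by -684 gives the monic gcd s^2 - 15s + 54.

s^2 - 15s + 54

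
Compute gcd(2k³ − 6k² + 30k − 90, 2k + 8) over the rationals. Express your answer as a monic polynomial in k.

Euclidean algorithm in ℚ[k]:
  2k³ − 6k² + 30k − 90 = (k² − 7k + 43)(2k + 8) + (−434)
  2k + 8 = (−(1/217)k − 4/217)(−434) + (0)
The last nonzero remainder is the constant −434, so the polynomials are coprime and gcd = 1.

1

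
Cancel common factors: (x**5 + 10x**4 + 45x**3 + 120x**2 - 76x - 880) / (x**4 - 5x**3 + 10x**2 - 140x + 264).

(x**2 + 9x + 20)/(x - 6)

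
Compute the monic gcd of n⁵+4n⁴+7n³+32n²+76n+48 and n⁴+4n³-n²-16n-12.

n³+6n²+11n+6

Repeated division with remainder:
  n⁵+4n⁴+7n³+32n²+76n+48 = (n)(n⁴+4n³-n²-16n-12) + (8n³+48n²+88n+48)
  n⁴+4n³-n²-16n-12 = ((1/8)n-1/4)(8n³+48n²+88n+48) + (0)
Last nonzero remainder: 8n³+48n²+88n+48. Dividing through by 8 gives the monic gcd n³+6n²+11n+6.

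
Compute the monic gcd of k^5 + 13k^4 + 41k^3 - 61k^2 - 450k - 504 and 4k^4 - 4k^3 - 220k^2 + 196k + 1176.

Apply the Euclidean algorithm:
  k^5 + 13k^4 + 41k^3 - 61k^2 - 450k - 504 = ((1/4)k + 7/2)(4k^4 - 4k^3 - 220k^2 + 196k + 1176) + (110k^3 + 660k^2 - 1430k - 4620)
  4k^4 - 4k^3 - 220k^2 + 196k + 1176 = ((2/55)k - 14/55)(110k^3 + 660k^2 - 1430k - 4620) + (0)
Last nonzero remainder: 110k^3 + 660k^2 - 1430k - 4620. Dividing through by 110 gives the monic gcd k^3 + 6k^2 - 13k - 42.

k^3 + 6k^2 - 13k - 42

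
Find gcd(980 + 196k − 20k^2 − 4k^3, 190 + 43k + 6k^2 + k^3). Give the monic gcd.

Apply the Euclidean algorithm:
  −4k^3 − 20k^2 + 196k + 980 = (−4)(k^3 + 6k^2 + 43k + 190) + (4k^2 + 368k + 1740)
  k^3 + 6k^2 + 43k + 190 = ((1/4)k − 43/2)(4k^2 + 368k + 1740) + (7520k + 37600)
  4k^2 + 368k + 1740 = ((1/1880)k + 87/1880)(7520k + 37600) + (0)
Last nonzero remainder: 7520k + 37600. Dividing through by 7520 gives the monic gcd k + 5.

5 + k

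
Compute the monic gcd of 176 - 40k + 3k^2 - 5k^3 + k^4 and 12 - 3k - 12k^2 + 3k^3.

Repeated division with remainder:
  k^4 - 5k^3 + 3k^2 - 40k + 176 = ((1/3)k - 1/3)(3k^3 - 12k^2 - 3k + 12) + (-45k + 180)
  3k^3 - 12k^2 - 3k + 12 = (-(1/15)k^2 + 1/15)(-45k + 180) + (0)
Last nonzero remainder: -45k + 180. Dividing through by -45 gives the monic gcd k - 4.

-4 + k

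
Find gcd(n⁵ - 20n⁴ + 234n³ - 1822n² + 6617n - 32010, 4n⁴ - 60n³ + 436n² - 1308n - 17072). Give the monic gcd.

n³ - 19n² + 185n - 1067

By polynomial division,
  n⁵ - 20n⁴ + 234n³ - 1822n² + 6617n - 32010 = ((1/4)n - 5/4)(4n⁴ - 60n³ + 436n² - 1308n - 17072) + (50n³ - 950n² + 9250n - 53350)
  4n⁴ - 60n³ + 436n² - 1308n - 17072 = ((2/25)n + 8/25)(50n³ - 950n² + 9250n - 53350) + (0)
Last nonzero remainder: 50n³ - 950n² + 9250n - 53350. Dividing through by 50 gives the monic gcd n³ - 19n² + 185n - 1067.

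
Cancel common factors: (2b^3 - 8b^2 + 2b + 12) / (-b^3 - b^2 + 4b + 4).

(-2b + 6)/(b + 2)

Euclidean algorithm in ℚ[b]:
  2b^3 - 8b^2 + 2b + 12 = (-2)(-b^3 - b^2 + 4b + 4) + (-10b^2 + 10b + 20)
  -b^3 - b^2 + 4b + 4 = ((1/10)b + 1/5)(-10b^2 + 10b + 20) + (0)
Last nonzero remainder: -10b^2 + 10b + 20. Dividing through by -10 gives the monic gcd b^2 - b - 2.
Cancel b^2 - b - 2 from numerator and denominator to get the reduced form.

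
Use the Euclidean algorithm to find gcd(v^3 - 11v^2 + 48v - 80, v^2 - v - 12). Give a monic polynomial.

Repeated division with remainder:
  v^3 - 11v^2 + 48v - 80 = (v - 10)(v^2 - v - 12) + (50v - 200)
  v^2 - v - 12 = ((1/50)v + 3/50)(50v - 200) + (0)
Last nonzero remainder: 50v - 200. Dividing through by 50 gives the monic gcd v - 4.

v - 4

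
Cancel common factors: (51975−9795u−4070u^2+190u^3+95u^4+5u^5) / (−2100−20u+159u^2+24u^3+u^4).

(−2475−5u+75u^2+5u^3)/(100+20u+u^2)

Apply the Euclidean algorithm:
  5u^5+95u^4+190u^3−4070u^2−9795u+51975 = (5u−25)(u^4+24u^3+159u^2−20u−2100) + (−5u^3+5u^2+205u−525)
  u^4+24u^3+159u^2−20u−2100 = (−(1/5)u−5)(−5u^3+5u^2+205u−525) + (225u^2+900u−4725)
  −5u^3+5u^2+205u−525 = (−(1/45)u+1/9)(225u^2+900u−4725) + (0)
Last nonzero remainder: 225u^2+900u−4725. Dividing through by 225 gives the monic gcd u^2+4u−21.
Cancel u^2+4u−21 from numerator and denominator to get the reduced form.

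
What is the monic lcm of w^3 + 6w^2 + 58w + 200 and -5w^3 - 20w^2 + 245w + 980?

w^5 + 6w^4 + 9w^3 - 94w^2 - 2842w - 9800

Repeated division with remainder:
  w^3 + 6w^2 + 58w + 200 = (-1/5)(-5w^3 - 20w^2 + 245w + 980) + (2w^2 + 107w + 396)
  -5w^3 - 20w^2 + 245w + 980 = (-(5/2)w + 495/4)(2w^2 + 107w + 396) + (-(48025/4)w - 48025)
  2w^2 + 107w + 396 = (-(8/48025)w - 396/48025)(-(48025/4)w - 48025) + (0)
Last nonzero remainder: -(48025/4)w - 48025. Dividing through by -48025/4 gives the monic gcd w + 4.
Then lcm(f, g) = f·g / gcd(f, g); expanding and making the result monic gives the answer.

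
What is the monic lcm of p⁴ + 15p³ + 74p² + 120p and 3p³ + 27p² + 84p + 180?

Apply the Euclidean algorithm:
  p⁴ + 15p³ + 74p² + 120p = ((1/3)p + 2)(3p³ + 27p² + 84p + 180) + (-8p² - 108p - 360)
  3p³ + 27p² + 84p + 180 = (-(3/8)p + 27/16)(-8p² - 108p - 360) + ((525/4)p + 1575/2)
  -8p² - 108p - 360 = (-(32/525)p - 16/35)((525/4)p + 1575/2) + (0)
Last nonzero remainder: (525/4)p + 1575/2. Dividing through by 525/4 gives the monic gcd p + 6.
Then lcm(f, g) = f·g / gcd(f, g); expanding and making the result monic gives the answer.

p⁶ + 18p⁵ + 129p⁴ + 492p³ + 1100p² + 1200p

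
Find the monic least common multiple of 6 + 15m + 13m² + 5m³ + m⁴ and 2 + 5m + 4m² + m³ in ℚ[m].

12 + 36m + 41m² + 23m³ + 7m⁴ + m⁵

By polynomial division,
  m⁴ + 5m³ + 13m² + 15m + 6 = (m + 1)(m³ + 4m² + 5m + 2) + (4m² + 8m + 4)
  m³ + 4m² + 5m + 2 = ((1/4)m + 1/2)(4m² + 8m + 4) + (0)
Last nonzero remainder: 4m² + 8m + 4. Dividing through by 4 gives the monic gcd m² + 2m + 1.
Then lcm(f, g) = f·g / gcd(f, g); expanding and making the result monic gives the answer.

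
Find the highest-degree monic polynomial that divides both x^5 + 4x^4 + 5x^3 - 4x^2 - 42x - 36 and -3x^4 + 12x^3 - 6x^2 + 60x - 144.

Euclidean algorithm in ℚ[x]:
  x^5 + 4x^4 + 5x^3 - 4x^2 - 42x - 36 = (-(1/3)x - 8/3)(-3x^4 + 12x^3 - 6x^2 + 60x - 144) + (35x^3 + 70x - 420)
  -3x^4 + 12x^3 - 6x^2 + 60x - 144 = (-(3/35)x + 12/35)(35x^3 + 70x - 420) + (0)
Last nonzero remainder: 35x^3 + 70x - 420. Dividing through by 35 gives the monic gcd x^3 + 2x - 12.

x^3 + 2x - 12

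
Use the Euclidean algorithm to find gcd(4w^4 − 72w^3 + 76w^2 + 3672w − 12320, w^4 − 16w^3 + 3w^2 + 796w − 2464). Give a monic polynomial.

w^3 − 8w^2 − 61w + 308

Euclidean algorithm in ℚ[w]:
  4w^4 − 72w^3 + 76w^2 + 3672w − 12320 = (4)(w^4 − 16w^3 + 3w^2 + 796w − 2464) + (−8w^3 + 64w^2 + 488w − 2464)
  w^4 − 16w^3 + 3w^2 + 796w − 2464 = (−(1/8)w + 1)(−8w^3 + 64w^2 + 488w − 2464) + (0)
Last nonzero remainder: −8w^3 + 64w^2 + 488w − 2464. Dividing through by −8 gives the monic gcd w^3 − 8w^2 − 61w + 308.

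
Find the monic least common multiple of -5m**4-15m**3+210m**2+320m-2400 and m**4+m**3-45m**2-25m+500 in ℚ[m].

Euclidean algorithm in ℚ[m]:
  -5m**4-15m**3+210m**2+320m-2400 = (-5)(m**4+m**3-45m**2-25m+500) + (-10m**3-15m**2+195m+100)
  m**4+m**3-45m**2-25m+500 = (-(1/10)m+1/20)(-10m**3-15m**2+195m+100) + (-(99/4)m**2-(99/4)m+495)
  -10m**3-15m**2+195m+100 = ((40/99)m+20/99)(-(99/4)m**2-(99/4)m+495) + (0)
Last nonzero remainder: -(99/4)m**2-(99/4)m+495. Dividing through by -99/4 gives the monic gcd m**2+m-20.
Then lcm(f, g) = f·g / gcd(f, g); expanding and making the result monic gives the answer.

m**6+3m**5-67m**4-139m**3+1530m**2+1600m-12000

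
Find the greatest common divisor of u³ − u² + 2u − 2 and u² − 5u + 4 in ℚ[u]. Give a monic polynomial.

Apply the Euclidean algorithm:
  u³ − u² + 2u − 2 = (u + 4)(u² − 5u + 4) + (18u − 18)
  u² − 5u + 4 = ((1/18)u − 2/9)(18u − 18) + (0)
Last nonzero remainder: 18u − 18. Dividing through by 18 gives the monic gcd u − 1.

u − 1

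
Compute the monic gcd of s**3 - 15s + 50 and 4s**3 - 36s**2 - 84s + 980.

By polynomial division,
  s**3 - 15s + 50 = (1/4)(4s**3 - 36s**2 - 84s + 980) + (9s**2 + 6s - 195)
  4s**3 - 36s**2 - 84s + 980 = ((4/9)s - 116/27)(9s**2 + 6s - 195) + ((256/9)s + 1280/9)
  9s**2 + 6s - 195 = ((81/256)s - 351/256)((256/9)s + 1280/9) + (0)
Last nonzero remainder: (256/9)s + 1280/9. Dividing through by 256/9 gives the monic gcd s + 5.

s + 5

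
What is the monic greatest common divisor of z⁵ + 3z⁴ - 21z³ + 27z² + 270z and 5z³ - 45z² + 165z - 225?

z² - 6z + 15

By polynomial division,
  z⁵ + 3z⁴ - 21z³ + 27z² + 270z = ((1/5)z² + (12/5)z + 54/5)(5z³ - 45z² + 165z - 225) + (162z² - 972z + 2430)
  5z³ - 45z² + 165z - 225 = ((5/162)z - 5/54)(162z² - 972z + 2430) + (0)
Last nonzero remainder: 162z² - 972z + 2430. Dividing through by 162 gives the monic gcd z² - 6z + 15.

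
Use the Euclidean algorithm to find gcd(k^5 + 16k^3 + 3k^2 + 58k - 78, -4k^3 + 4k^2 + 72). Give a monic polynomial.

k^2 + 2k + 6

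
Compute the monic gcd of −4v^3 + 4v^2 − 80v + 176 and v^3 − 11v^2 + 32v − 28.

v − 2

Euclidean algorithm in ℚ[v]:
  −4v^3 + 4v^2 − 80v + 176 = (−4)(v^3 − 11v^2 + 32v − 28) + (−40v^2 + 48v + 64)
  v^3 − 11v^2 + 32v − 28 = (−(1/40)v + 49/200)(−40v^2 + 48v + 64) + ((546/25)v − 1092/25)
  −40v^2 + 48v + 64 = (−(500/273)v − 400/273)((546/25)v − 1092/25) + (0)
Last nonzero remainder: (546/25)v − 1092/25. Dividing through by 546/25 gives the monic gcd v − 2.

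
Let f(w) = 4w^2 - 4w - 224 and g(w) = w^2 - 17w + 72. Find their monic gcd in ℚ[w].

Apply the Euclidean algorithm:
  4w^2 - 4w - 224 = (4)(w^2 - 17w + 72) + (64w - 512)
  w^2 - 17w + 72 = ((1/64)w - 9/64)(64w - 512) + (0)
Last nonzero remainder: 64w - 512. Dividing through by 64 gives the monic gcd w - 8.

w - 8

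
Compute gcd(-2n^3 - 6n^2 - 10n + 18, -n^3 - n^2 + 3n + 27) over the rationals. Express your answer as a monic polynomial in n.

n^2 + 4n + 9

Apply the Euclidean algorithm:
  -2n^3 - 6n^2 - 10n + 18 = (2)(-n^3 - n^2 + 3n + 27) + (-4n^2 - 16n - 36)
  -n^3 - n^2 + 3n + 27 = ((1/4)n - 3/4)(-4n^2 - 16n - 36) + (0)
Last nonzero remainder: -4n^2 - 16n - 36. Dividing through by -4 gives the monic gcd n^2 + 4n + 9.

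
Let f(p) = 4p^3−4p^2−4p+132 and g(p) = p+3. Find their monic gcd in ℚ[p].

p+3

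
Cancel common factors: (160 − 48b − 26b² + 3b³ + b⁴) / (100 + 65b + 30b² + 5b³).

Euclidean algorithm in ℚ[b]:
  b⁴ + 3b³ − 26b² − 48b + 160 = ((1/5)b − 3/5)(5b³ + 30b² + 65b + 100) + (−21b² − 29b + 220)
  5b³ + 30b² + 65b + 100 = (−(5/21)b − 485/441)(−21b² − 29b + 220) + ((37700/441)b + 150800/441)
  −21b² − 29b + 220 = (−(9261/37700)b + 4851/7540)((37700/441)b + 150800/441) + (0)
Last nonzero remainder: (37700/441)b + 150800/441. Dividing through by 37700/441 gives the monic gcd b + 4.
Cancel b + 4 from numerator and denominator to get the reduced form.

(40 − 22b − b² + b³)/(25 + 10b + 5b²)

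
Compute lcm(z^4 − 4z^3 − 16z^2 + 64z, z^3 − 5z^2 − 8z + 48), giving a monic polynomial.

z^5 − z^4 − 28z^3 + 16z^2 + 192z

Repeated division with remainder:
  z^4 − 4z^3 − 16z^2 + 64z = (z + 1)(z^3 − 5z^2 − 8z + 48) + (−3z^2 + 24z − 48)
  z^3 − 5z^2 − 8z + 48 = (−(1/3)z − 1)(−3z^2 + 24z − 48) + (0)
Last nonzero remainder: −3z^2 + 24z − 48. Dividing through by −3 gives the monic gcd z^2 − 8z + 16.
Then lcm(f, g) = f·g / gcd(f, g); expanding and making the result monic gives the answer.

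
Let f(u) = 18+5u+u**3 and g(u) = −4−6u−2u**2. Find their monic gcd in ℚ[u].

2+u

Euclidean algorithm in ℚ[u]:
  u**3+5u+18 = (−(1/2)u+3/2)(−2u**2−6u−4) + (12u+24)
  −2u**2−6u−4 = (−(1/6)u−1/6)(12u+24) + (0)
Last nonzero remainder: 12u+24. Dividing through by 12 gives the monic gcd u+2.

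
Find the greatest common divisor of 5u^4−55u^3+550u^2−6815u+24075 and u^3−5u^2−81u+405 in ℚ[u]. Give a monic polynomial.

u^2−14u+45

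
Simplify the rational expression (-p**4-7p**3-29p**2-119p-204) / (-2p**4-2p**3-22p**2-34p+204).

(p+4)/(2p-4)

By polynomial division,
  -p**4-7p**3-29p**2-119p-204 = (1/2)(-2p**4-2p**3-22p**2-34p+204) + (-6p**3-18p**2-102p-306)
  -2p**4-2p**3-22p**2-34p+204 = ((1/3)p-2/3)(-6p**3-18p**2-102p-306) + (0)
Last nonzero remainder: -6p**3-18p**2-102p-306. Dividing through by -6 gives the monic gcd p**3+3p**2+17p+51.
Cancel p**3+3p**2+17p+51 from numerator and denominator to get the reduced form.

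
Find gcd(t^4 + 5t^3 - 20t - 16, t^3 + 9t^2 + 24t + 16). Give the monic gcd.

Repeated division with remainder:
  t^4 + 5t^3 - 20t - 16 = (t - 4)(t^3 + 9t^2 + 24t + 16) + (12t^2 + 60t + 48)
  t^3 + 9t^2 + 24t + 16 = ((1/12)t + 1/3)(12t^2 + 60t + 48) + (0)
Last nonzero remainder: 12t^2 + 60t + 48. Dividing through by 12 gives the monic gcd t^2 + 5t + 4.

t^2 + 5t + 4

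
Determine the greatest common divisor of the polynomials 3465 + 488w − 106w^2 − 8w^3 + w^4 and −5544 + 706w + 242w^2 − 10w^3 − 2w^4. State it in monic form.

−63 − 2w + w^2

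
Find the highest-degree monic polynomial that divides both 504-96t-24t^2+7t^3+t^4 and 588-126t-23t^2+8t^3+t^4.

Euclidean algorithm in ℚ[t]:
  t^4+7t^3-24t^2-96t+504 = (t^4+8t^3-23t^2-126t+588) + (-t^3-t^2+30t-84)
  t^4+8t^3-23t^2-126t+588 = (-t-7)(-t^3-t^2+30t-84) + (0)
Last nonzero remainder: -t^3-t^2+30t-84. Dividing through by -1 gives the monic gcd t^3+t^2-30t+84.

84-30t+t^2+t^3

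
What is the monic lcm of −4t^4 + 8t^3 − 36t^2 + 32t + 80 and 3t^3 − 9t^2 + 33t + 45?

t^6 − 6t^5 + 32t^4 − 74t^3 + 147t^2 − 40t − 300

By polynomial division,
  −4t^4 + 8t^3 − 36t^2 + 32t + 80 = (−(4/3)t − 4/3)(3t^3 − 9t^2 + 33t + 45) + (−4t^2 + 136t + 140)
  3t^3 − 9t^2 + 33t + 45 = (−(3/4)t − 93/4)(−4t^2 + 136t + 140) + (3300t + 3300)
  −4t^2 + 136t + 140 = (−(1/825)t + 7/165)(3300t + 3300) + (0)
Last nonzero remainder: 3300t + 3300. Dividing through by 3300 gives the monic gcd t + 1.
Then lcm(f, g) = f·g / gcd(f, g); expanding and making the result monic gives the answer.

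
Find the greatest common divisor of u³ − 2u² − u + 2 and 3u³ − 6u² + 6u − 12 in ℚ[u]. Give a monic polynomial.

u − 2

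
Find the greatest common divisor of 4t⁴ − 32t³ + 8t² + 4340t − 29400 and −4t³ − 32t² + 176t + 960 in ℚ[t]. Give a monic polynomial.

Euclidean algorithm in ℚ[t]:
  4t⁴ − 32t³ + 8t² + 4340t − 29400 = (−t + 16)(−4t³ − 32t² + 176t + 960) + (696t² + 2484t − 44760)
  −4t³ − 32t² + 176t + 960 = (−(1/174)t − 257/10092)(696t² + 2484t − 44760) + (−(15125/841)t − 151250/841)
  696t² + 2484t − 44760 = (−(585336/15125)t + 3764316/15125)(−(15125/841)t − 151250/841) + (0)
Last nonzero remainder: −(15125/841)t − 151250/841. Dividing through by −15125/841 gives the monic gcd t + 10.

t + 10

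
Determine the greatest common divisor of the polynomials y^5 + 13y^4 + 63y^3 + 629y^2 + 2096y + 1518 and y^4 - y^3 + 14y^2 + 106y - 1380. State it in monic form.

y^2 - 2y + 46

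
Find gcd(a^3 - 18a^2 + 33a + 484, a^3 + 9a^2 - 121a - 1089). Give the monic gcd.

a - 11

Apply the Euclidean algorithm:
  a^3 - 18a^2 + 33a + 484 = (a^3 + 9a^2 - 121a - 1089) + (-27a^2 + 154a + 1573)
  a^3 + 9a^2 - 121a - 1089 = (-(1/27)a - 397/729)(-27a^2 + 154a + 1573) + ((15400/729)a - 169400/729)
  -27a^2 + 154a + 1573 = (-(19683/15400)a - 9477/1400)((15400/729)a - 169400/729) + (0)
Last nonzero remainder: (15400/729)a - 169400/729. Dividing through by 15400/729 gives the monic gcd a - 11.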